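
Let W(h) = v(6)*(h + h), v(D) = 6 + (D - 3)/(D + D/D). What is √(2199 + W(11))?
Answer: √114681/7 ≈ 48.378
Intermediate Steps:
v(D) = 6 + (-3 + D)/(1 + D) (v(D) = 6 + (-3 + D)/(D + 1) = 6 + (-3 + D)/(1 + D))
W(h) = 90*h/7 (W(h) = ((3 + 7*6)/(1 + 6))*(h + h) = ((3 + 42)/7)*(2*h) = ((⅐)*45)*(2*h) = 45*(2*h)/7 = 90*h/7)
√(2199 + W(11)) = √(2199 + (90/7)*11) = √(2199 + 990/7) = √(16383/7) = √114681/7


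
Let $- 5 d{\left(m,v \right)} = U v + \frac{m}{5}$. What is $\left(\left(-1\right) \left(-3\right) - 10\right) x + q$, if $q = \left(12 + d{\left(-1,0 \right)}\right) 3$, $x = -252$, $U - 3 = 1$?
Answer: $\frac{45003}{25} \approx 1800.1$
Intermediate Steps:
$U = 4$ ($U = 3 + 1 = 4$)
$d{\left(m,v \right)} = - \frac{4 v}{5} - \frac{m}{25}$ ($d{\left(m,v \right)} = - \frac{4 v + \frac{m}{5}}{5} = - \frac{4 v}{5} - \frac{m}{25}$)
$q = \frac{903}{25}$ ($q = \left(12 - - \frac{1}{25}\right) 3 = \left(12 + \left(0 + \frac{1}{25}\right)\right) 3 = \left(12 + \frac{1}{25}\right) 3 = \frac{301}{25} \cdot 3 = \frac{903}{25} \approx 36.12$)
$\left(\left(-1\right) \left(-3\right) - 10\right) x + q = \left(\left(-1\right) \left(-3\right) - 10\right) \left(-252\right) + \frac{903}{25} = \left(3 - 10\right) \left(-252\right) + \frac{903}{25} = \left(-7\right) \left(-252\right) + \frac{903}{25} = 1764 + \frac{903}{25} = \frac{45003}{25}$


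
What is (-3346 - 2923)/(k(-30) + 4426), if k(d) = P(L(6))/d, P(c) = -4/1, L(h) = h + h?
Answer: -94035/66392 ≈ -1.4164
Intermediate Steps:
L(h) = 2*h
P(c) = -4 (P(c) = -4*1 = -4)
k(d) = -4/d
(-3346 - 2923)/(k(-30) + 4426) = (-3346 - 2923)/(-4/(-30) + 4426) = -6269/(-4*(-1/30) + 4426) = -6269/(2/15 + 4426) = -6269/66392/15 = -6269*15/66392 = -94035/66392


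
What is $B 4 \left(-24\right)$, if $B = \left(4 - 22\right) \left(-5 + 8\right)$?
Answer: $5184$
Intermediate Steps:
$B = -54$ ($B = \left(-18\right) 3 = -54$)
$B 4 \left(-24\right) = \left(-54\right) 4 \left(-24\right) = \left(-216\right) \left(-24\right) = 5184$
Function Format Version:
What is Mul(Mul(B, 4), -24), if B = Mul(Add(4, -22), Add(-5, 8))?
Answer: 5184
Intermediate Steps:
B = -54 (B = Mul(-18, 3) = -54)
Mul(Mul(B, 4), -24) = Mul(Mul(-54, 4), -24) = Mul(-216, -24) = 5184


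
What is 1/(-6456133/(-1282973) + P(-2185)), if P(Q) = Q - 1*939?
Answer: -1282973/4001551519 ≈ -0.00032062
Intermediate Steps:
P(Q) = -939 + Q (P(Q) = Q - 939 = -939 + Q)
1/(-6456133/(-1282973) + P(-2185)) = 1/(-6456133/(-1282973) + (-939 - 2185)) = 1/(-6456133*(-1/1282973) - 3124) = 1/(6456133/1282973 - 3124) = 1/(-4001551519/1282973) = -1282973/4001551519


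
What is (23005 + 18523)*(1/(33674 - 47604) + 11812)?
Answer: 3416532625476/6965 ≈ 4.9053e+8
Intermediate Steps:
(23005 + 18523)*(1/(33674 - 47604) + 11812) = 41528*(1/(-13930) + 11812) = 41528*(-1/13930 + 11812) = 41528*(164541159/13930) = 3416532625476/6965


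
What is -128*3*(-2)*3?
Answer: 2304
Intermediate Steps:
-128*3*(-2)*3 = -(-768)*3 = -128*(-18) = 2304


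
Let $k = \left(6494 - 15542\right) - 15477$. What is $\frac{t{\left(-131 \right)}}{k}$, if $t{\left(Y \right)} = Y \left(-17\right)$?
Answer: $- \frac{2227}{24525} \approx -0.090805$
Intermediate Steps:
$t{\left(Y \right)} = - 17 Y$
$k = -24525$ ($k = -9048 - 15477 = -24525$)
$\frac{t{\left(-131 \right)}}{k} = \frac{\left(-17\right) \left(-131\right)}{-24525} = 2227 \left(- \frac{1}{24525}\right) = - \frac{2227}{24525}$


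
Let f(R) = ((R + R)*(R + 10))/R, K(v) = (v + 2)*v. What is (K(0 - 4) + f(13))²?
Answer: 2916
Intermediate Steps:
K(v) = v*(2 + v) (K(v) = (2 + v)*v = v*(2 + v))
f(R) = 20 + 2*R (f(R) = ((2*R)*(10 + R))/R = (2*R*(10 + R))/R = 20 + 2*R)
(K(0 - 4) + f(13))² = ((0 - 4)*(2 + (0 - 4)) + (20 + 2*13))² = (-4*(2 - 4) + (20 + 26))² = (-4*(-2) + 46)² = (8 + 46)² = 54² = 2916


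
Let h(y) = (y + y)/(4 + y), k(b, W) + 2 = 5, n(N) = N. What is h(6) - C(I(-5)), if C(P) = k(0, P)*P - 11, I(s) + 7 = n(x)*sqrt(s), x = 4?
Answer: 166/5 - 12*I*sqrt(5) ≈ 33.2 - 26.833*I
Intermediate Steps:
k(b, W) = 3 (k(b, W) = -2 + 5 = 3)
I(s) = -7 + 4*sqrt(s)
h(y) = 2*y/(4 + y) (h(y) = (2*y)/(4 + y) = 2*y/(4 + y))
C(P) = -11 + 3*P (C(P) = 3*P - 11 = -11 + 3*P)
h(6) - C(I(-5)) = 2*6/(4 + 6) - (-11 + 3*(-7 + 4*sqrt(-5))) = 2*6/10 - (-11 + 3*(-7 + 4*(I*sqrt(5)))) = 2*6*(1/10) - (-11 + 3*(-7 + 4*I*sqrt(5))) = 6/5 - (-11 + (-21 + 12*I*sqrt(5))) = 6/5 - (-32 + 12*I*sqrt(5)) = 6/5 + (32 - 12*I*sqrt(5)) = 166/5 - 12*I*sqrt(5)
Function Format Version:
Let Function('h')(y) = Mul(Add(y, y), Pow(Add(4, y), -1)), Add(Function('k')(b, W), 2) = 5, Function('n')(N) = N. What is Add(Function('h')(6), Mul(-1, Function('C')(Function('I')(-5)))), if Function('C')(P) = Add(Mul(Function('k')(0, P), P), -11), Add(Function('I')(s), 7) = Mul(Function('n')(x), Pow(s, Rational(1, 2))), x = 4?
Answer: Add(Rational(166, 5), Mul(-12, I, Pow(5, Rational(1, 2)))) ≈ Add(33.200, Mul(-26.833, I))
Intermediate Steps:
Function('k')(b, W) = 3 (Function('k')(b, W) = Add(-2, 5) = 3)
Function('I')(s) = Add(-7, Mul(4, Pow(s, Rational(1, 2))))
Function('h')(y) = Mul(2, y, Pow(Add(4, y), -1)) (Function('h')(y) = Mul(Mul(2, y), Pow(Add(4, y), -1)) = Mul(2, y, Pow(Add(4, y), -1)))
Function('C')(P) = Add(-11, Mul(3, P)) (Function('C')(P) = Add(Mul(3, P), -11) = Add(-11, Mul(3, P)))
Add(Function('h')(6), Mul(-1, Function('C')(Function('I')(-5)))) = Add(Mul(2, 6, Pow(Add(4, 6), -1)), Mul(-1, Add(-11, Mul(3, Add(-7, Mul(4, Pow(-5, Rational(1, 2)))))))) = Add(Mul(2, 6, Pow(10, -1)), Mul(-1, Add(-11, Mul(3, Add(-7, Mul(4, Mul(I, Pow(5, Rational(1, 2))))))))) = Add(Mul(2, 6, Rational(1, 10)), Mul(-1, Add(-11, Mul(3, Add(-7, Mul(4, I, Pow(5, Rational(1, 2)))))))) = Add(Rational(6, 5), Mul(-1, Add(-11, Add(-21, Mul(12, I, Pow(5, Rational(1, 2))))))) = Add(Rational(6, 5), Mul(-1, Add(-32, Mul(12, I, Pow(5, Rational(1, 2)))))) = Add(Rational(6, 5), Add(32, Mul(-12, I, Pow(5, Rational(1, 2))))) = Add(Rational(166, 5), Mul(-12, I, Pow(5, Rational(1, 2))))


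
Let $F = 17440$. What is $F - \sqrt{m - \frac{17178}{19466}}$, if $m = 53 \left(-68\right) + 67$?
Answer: $17440 - \frac{i \sqrt{335148165930}}{9733} \approx 17440.0 - 59.48 i$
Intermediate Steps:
$m = -3537$ ($m = -3604 + 67 = -3537$)
$F - \sqrt{m - \frac{17178}{19466}} = 17440 - \sqrt{-3537 - \frac{17178}{19466}} = 17440 - \sqrt{-3537 - \frac{8589}{9733}} = 17440 - \sqrt{- \frac{34434210}{9733}} = 17440 - \frac{i \sqrt{335148165930}}{9733}$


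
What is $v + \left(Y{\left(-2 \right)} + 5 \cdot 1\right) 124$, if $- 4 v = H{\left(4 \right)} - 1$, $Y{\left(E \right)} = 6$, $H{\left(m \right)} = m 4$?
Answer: $\frac{5441}{4} \approx 1360.3$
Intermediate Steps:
$H{\left(m \right)} = 4 m$
$v = - \frac{15}{4}$ ($v = - \frac{4 \cdot 4 - 1}{4} = - \frac{16 - 1}{4} = \left(- \frac{1}{4}\right) 15 = - \frac{15}{4} \approx -3.75$)
$v + \left(Y{\left(-2 \right)} + 5 \cdot 1\right) 124 = - \frac{15}{4} + \left(6 + 5 \cdot 1\right) 124 = - \frac{15}{4} + \left(6 + 5\right) 124 = - \frac{15}{4} + 11 \cdot 124 = - \frac{15}{4} + 1364 = \frac{5441}{4}$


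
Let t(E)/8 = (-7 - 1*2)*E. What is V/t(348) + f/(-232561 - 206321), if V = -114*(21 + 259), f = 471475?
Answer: 3812215/19091367 ≈ 0.19968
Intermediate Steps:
V = -31920 (V = -114*280 = -31920)
t(E) = -72*E (t(E) = 8*((-7 - 1*2)*E) = 8*((-7 - 2)*E) = 8*(-9*E) = -72*E)
V/t(348) + f/(-232561 - 206321) = -31920/((-72*348)) + 471475/(-232561 - 206321) = -31920/(-25056) + 471475/(-438882) = -31920*(-1/25056) + 471475*(-1/438882) = 665/522 - 471475/438882 = 3812215/19091367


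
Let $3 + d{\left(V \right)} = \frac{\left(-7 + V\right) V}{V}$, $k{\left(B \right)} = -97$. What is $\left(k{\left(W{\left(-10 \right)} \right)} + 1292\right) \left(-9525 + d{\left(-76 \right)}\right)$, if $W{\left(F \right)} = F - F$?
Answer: $-11485145$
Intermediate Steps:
$W{\left(F \right)} = 0$
$d{\left(V \right)} = -10 + V$ ($d{\left(V \right)} = -3 + \frac{\left(-7 + V\right) V}{V} = -3 + \frac{V \left(-7 + V\right)}{V} = -3 + \left(-7 + V\right) = -10 + V$)
$\left(k{\left(W{\left(-10 \right)} \right)} + 1292\right) \left(-9525 + d{\left(-76 \right)}\right) = \left(-97 + 1292\right) \left(-9525 - 86\right) = 1195 \left(-9525 - 86\right) = 1195 \left(-9611\right) = -11485145$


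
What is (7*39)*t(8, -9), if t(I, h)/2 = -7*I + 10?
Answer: -25116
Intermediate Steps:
t(I, h) = 20 - 14*I (t(I, h) = 2*(-7*I + 10) = 2*(10 - 7*I) = 20 - 14*I)
(7*39)*t(8, -9) = (7*39)*(20 - 14*8) = 273*(20 - 112) = 273*(-92) = -25116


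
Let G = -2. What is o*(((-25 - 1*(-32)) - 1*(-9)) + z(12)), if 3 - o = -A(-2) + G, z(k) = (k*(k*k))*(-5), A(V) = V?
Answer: -25872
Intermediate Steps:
z(k) = -5*k**3 (z(k) = (k*k**2)*(-5) = k**3*(-5) = -5*k**3)
o = 3 (o = 3 - (-1*(-2) - 2) = 3 - (2 - 2) = 3 - 1*0 = 3 + 0 = 3)
o*(((-25 - 1*(-32)) - 1*(-9)) + z(12)) = 3*(((-25 - 1*(-32)) - 1*(-9)) - 5*12**3) = 3*(((-25 + 32) + 9) - 5*1728) = 3*((7 + 9) - 8640) = 3*(16 - 8640) = 3*(-8624) = -25872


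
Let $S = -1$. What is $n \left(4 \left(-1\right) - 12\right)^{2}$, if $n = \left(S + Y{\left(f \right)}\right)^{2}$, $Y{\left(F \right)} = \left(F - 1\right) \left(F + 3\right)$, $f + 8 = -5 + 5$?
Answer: $495616$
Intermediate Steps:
$f = -8$ ($f = -8 + \left(-5 + 5\right) = -8 + 0 = -8$)
$Y{\left(F \right)} = \left(-1 + F\right) \left(3 + F\right)$
$n = 1936$ ($n = \left(-1 + \left(-3 + \left(-8\right)^{2} + 2 \left(-8\right)\right)\right)^{2} = \left(-1 - -45\right)^{2} = \left(-1 + 45\right)^{2} = 44^{2} = 1936$)
$n \left(4 \left(-1\right) - 12\right)^{2} = 1936 \left(4 \left(-1\right) - 12\right)^{2} = 1936 \left(-4 - 12\right)^{2} = 1936 \left(-16\right)^{2} = 1936 \cdot 256 = 495616$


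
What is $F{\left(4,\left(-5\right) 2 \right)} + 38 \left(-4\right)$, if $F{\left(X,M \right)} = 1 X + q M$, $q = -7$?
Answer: $-78$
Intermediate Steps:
$F{\left(X,M \right)} = X - 7 M$ ($F{\left(X,M \right)} = 1 X - 7 M = X - 7 M$)
$F{\left(4,\left(-5\right) 2 \right)} + 38 \left(-4\right) = \left(4 - 7 \left(\left(-5\right) 2\right)\right) + 38 \left(-4\right) = \left(4 - -70\right) - 152 = \left(4 + 70\right) - 152 = 74 - 152 = -78$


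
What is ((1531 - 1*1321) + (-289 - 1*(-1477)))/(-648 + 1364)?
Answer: 699/358 ≈ 1.9525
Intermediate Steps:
((1531 - 1*1321) + (-289 - 1*(-1477)))/(-648 + 1364) = ((1531 - 1321) + (-289 + 1477))/716 = (210 + 1188)*(1/716) = 1398*(1/716) = 699/358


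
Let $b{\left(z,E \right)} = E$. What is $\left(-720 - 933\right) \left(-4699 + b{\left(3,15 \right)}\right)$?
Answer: $7742652$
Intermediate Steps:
$\left(-720 - 933\right) \left(-4699 + b{\left(3,15 \right)}\right) = \left(-720 - 933\right) \left(-4699 + 15\right) = \left(-1653\right) \left(-4684\right) = 7742652$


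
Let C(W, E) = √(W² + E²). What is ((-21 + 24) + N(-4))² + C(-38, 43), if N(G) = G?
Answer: 1 + √3293 ≈ 58.385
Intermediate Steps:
C(W, E) = √(E² + W²)
((-21 + 24) + N(-4))² + C(-38, 43) = ((-21 + 24) - 4)² + √(43² + (-38)²) = (3 - 4)² + √(1849 + 1444) = (-1)² + √3293 = 1 + √3293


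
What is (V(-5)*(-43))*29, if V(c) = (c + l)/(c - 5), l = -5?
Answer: -1247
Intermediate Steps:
V(c) = 1 (V(c) = (c - 5)/(c - 5) = (-5 + c)/(-5 + c) = 1)
(V(-5)*(-43))*29 = (1*(-43))*29 = -43*29 = -1247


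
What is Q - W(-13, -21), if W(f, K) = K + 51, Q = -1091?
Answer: -1121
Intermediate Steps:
W(f, K) = 51 + K
Q - W(-13, -21) = -1091 - (51 - 21) = -1091 - 1*30 = -1091 - 30 = -1121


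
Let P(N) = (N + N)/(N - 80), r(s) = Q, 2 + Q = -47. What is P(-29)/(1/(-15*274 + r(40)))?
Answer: -241222/109 ≈ -2213.0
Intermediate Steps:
Q = -49 (Q = -2 - 47 = -49)
r(s) = -49
P(N) = 2*N/(-80 + N) (P(N) = (2*N)/(-80 + N) = 2*N/(-80 + N))
P(-29)/(1/(-15*274 + r(40))) = (2*(-29)/(-80 - 29))/(1/(-15*274 - 49)) = (2*(-29)/(-109))/(1/(-4110 - 49)) = (2*(-29)*(-1/109))/(1/(-4159)) = 58/(109*(-1/4159)) = (58/109)*(-4159) = -241222/109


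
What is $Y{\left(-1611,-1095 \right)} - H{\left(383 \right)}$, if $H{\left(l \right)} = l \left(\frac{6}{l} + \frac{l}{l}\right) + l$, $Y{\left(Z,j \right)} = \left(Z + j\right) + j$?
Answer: $-4573$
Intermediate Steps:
$Y{\left(Z,j \right)} = Z + 2 j$
$H{\left(l \right)} = l + l \left(1 + \frac{6}{l}\right)$ ($H{\left(l \right)} = l \left(\frac{6}{l} + 1\right) + l = l \left(1 + \frac{6}{l}\right) + l = l + l \left(1 + \frac{6}{l}\right)$)
$Y{\left(-1611,-1095 \right)} - H{\left(383 \right)} = \left(-1611 + 2 \left(-1095\right)\right) - \left(6 + 2 \cdot 383\right) = \left(-1611 - 2190\right) - \left(6 + 766\right) = -3801 - 772 = -4573$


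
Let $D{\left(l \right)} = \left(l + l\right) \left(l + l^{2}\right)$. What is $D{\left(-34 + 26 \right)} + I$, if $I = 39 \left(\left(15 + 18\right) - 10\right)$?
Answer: $1$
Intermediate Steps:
$I = 897$ ($I = 39 \left(33 - 10\right) = 39 \cdot 23 = 897$)
$D{\left(l \right)} = 2 l \left(l + l^{2}\right)$
$D{\left(-34 + 26 \right)} + I = 2 \left(-34 + 26\right)^{2} \left(1 + \left(-34 + 26\right)\right) + 897 = 2 \left(-8\right)^{2} \left(1 - 8\right) + 897 = 2 \cdot 64 \left(-7\right) + 897 = -896 + 897 = 1$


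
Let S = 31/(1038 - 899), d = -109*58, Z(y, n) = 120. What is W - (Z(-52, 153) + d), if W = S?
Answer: 862109/139 ≈ 6202.2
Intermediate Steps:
d = -6322
S = 31/139 ≈ 0.22302
W = 31/139 ≈ 0.22302
W - (Z(-52, 153) + d) = 31/139 - (120 - 6322) = 31/139 - 1*(-6202) = 31/139 + 6202 = 862109/139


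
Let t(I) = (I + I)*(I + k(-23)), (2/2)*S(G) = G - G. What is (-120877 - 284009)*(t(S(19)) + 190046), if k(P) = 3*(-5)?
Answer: -76946964756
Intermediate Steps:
k(P) = -15
S(G) = 0 (S(G) = G - G = 0)
t(I) = 2*I*(-15 + I) (t(I) = (I + I)*(I - 15) = (2*I)*(-15 + I) = 2*I*(-15 + I))
(-120877 - 284009)*(t(S(19)) + 190046) = (-120877 - 284009)*(2*0*(-15 + 0) + 190046) = -404886*(2*0*(-15) + 190046) = -404886*(0 + 190046) = -404886*190046 = -76946964756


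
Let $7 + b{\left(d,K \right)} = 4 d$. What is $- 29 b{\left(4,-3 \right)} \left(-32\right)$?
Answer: $8352$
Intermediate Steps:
$b{\left(d,K \right)} = -7 + 4 d$
$- 29 b{\left(4,-3 \right)} \left(-32\right) = - 29 \left(-7 + 4 \cdot 4\right) \left(-32\right) = - 29 \left(-7 + 16\right) \left(-32\right) = \left(-29\right) 9 \left(-32\right) = \left(-261\right) \left(-32\right) = 8352$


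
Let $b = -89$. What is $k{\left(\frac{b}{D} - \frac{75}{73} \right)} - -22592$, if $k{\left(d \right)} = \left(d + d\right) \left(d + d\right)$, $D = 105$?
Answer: $\frac{1328156484736}{58752225} \approx 22606.0$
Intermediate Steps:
$k{\left(d \right)} = 4 d^{2}$ ($k{\left(d \right)} = 2 d 2 d = 4 d^{2}$)
$k{\left(\frac{b}{D} - \frac{75}{73} \right)} - -22592 = 4 \left(- \frac{89}{105} - \frac{75}{73}\right)^{2} - -22592 = 4 \left(\left(-89\right) \frac{1}{105} - \frac{75}{73}\right)^{2} + 22592 = 4 \left(- \frac{89}{105} - \frac{75}{73}\right)^{2} + 22592 = 4 \left(- \frac{14372}{7665}\right)^{2} + 22592 = 4 \cdot \frac{206554384}{58752225} + 22592 = \frac{826217536}{58752225} + 22592 = \frac{1328156484736}{58752225}$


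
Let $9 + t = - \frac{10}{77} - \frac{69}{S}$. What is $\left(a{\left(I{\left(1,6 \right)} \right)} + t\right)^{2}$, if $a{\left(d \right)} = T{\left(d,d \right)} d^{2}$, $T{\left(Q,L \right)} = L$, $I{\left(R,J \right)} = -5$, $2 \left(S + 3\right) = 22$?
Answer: $\frac{7732915969}{379456} \approx 20379.0$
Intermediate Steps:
$S = 8$ ($S = -3 + \frac{1}{2} \cdot 22 = -3 + 11 = 8$)
$a{\left(d \right)} = d^{3}$ ($a{\left(d \right)} = d d^{2} = d^{3}$)
$t = - \frac{10937}{616}$ ($t = -9 - \left(\frac{10}{77} + \frac{69}{8}\right) = -9 - \frac{5393}{616} = - \frac{10937}{616} \approx -17.755$)
$\left(a{\left(I{\left(1,6 \right)} \right)} + t\right)^{2} = \left(\left(-5\right)^{3} - \frac{10937}{616}\right)^{2} = \left(-125 - \frac{10937}{616}\right)^{2} = \left(- \frac{87937}{616}\right)^{2} = \frac{7732915969}{379456}$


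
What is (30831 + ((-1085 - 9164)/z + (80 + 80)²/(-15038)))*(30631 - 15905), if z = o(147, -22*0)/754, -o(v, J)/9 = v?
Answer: 5371803059765846/9947637 ≈ 5.4001e+8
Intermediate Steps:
o(v, J) = -9*v
z = -1323/754 (z = -9*147/754 = -1323*1/754 = -1323/754 ≈ -1.7546)
(30831 + ((-1085 - 9164)/z + (80 + 80)²/(-15038)))*(30631 - 15905) = (30831 + ((-1085 - 9164)/(-1323/754) + (80 + 80)²/(-15038)))*(30631 - 15905) = (30831 + (-10249*(-754/1323) + 160²*(-1/15038)))*14726 = (30831 + (7727746/1323 + 25600*(-1/15038)))*14726 = (30831 + (7727746/1323 - 12800/7519))*14726 = (30831 + 58087987774/9947637)*14726 = (364783584121/9947637)*14726 = 5371803059765846/9947637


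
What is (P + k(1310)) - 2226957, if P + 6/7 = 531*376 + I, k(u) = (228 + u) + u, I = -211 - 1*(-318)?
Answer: -14170428/7 ≈ -2.0243e+6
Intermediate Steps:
I = 107 (I = -211 + 318 = 107)
k(u) = 228 + 2*u
P = 1398335/7 (P = -6/7 + (531*376 + 107) = -6/7 + (199656 + 107) = -6/7 + 199763 = 1398335/7 ≈ 1.9976e+5)
(P + k(1310)) - 2226957 = (1398335/7 + (228 + 2*1310)) - 2226957 = (1398335/7 + (228 + 2620)) - 2226957 = (1398335/7 + 2848) - 2226957 = 1418271/7 - 2226957 = -14170428/7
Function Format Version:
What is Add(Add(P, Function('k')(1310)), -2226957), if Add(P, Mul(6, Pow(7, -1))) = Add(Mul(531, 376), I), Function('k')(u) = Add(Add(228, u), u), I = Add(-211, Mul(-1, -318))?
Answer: Rational(-14170428, 7) ≈ -2.0243e+6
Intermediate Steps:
I = 107 (I = Add(-211, 318) = 107)
Function('k')(u) = Add(228, Mul(2, u))
P = Rational(1398335, 7) (P = Add(Rational(-6, 7), Add(Mul(531, 376), 107)) = Add(Rational(-6, 7), Add(199656, 107)) = Add(Rational(-6, 7), 199763) = Rational(1398335, 7) ≈ 1.9976e+5)
Add(Add(P, Function('k')(1310)), -2226957) = Add(Add(Rational(1398335, 7), Add(228, Mul(2, 1310))), -2226957) = Add(Add(Rational(1398335, 7), Add(228, 2620)), -2226957) = Add(Add(Rational(1398335, 7), 2848), -2226957) = Add(Rational(1418271, 7), -2226957) = Rational(-14170428, 7)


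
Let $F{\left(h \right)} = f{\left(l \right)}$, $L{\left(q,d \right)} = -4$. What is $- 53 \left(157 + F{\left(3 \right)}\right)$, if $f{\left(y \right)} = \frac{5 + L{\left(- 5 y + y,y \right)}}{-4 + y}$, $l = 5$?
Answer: $-8374$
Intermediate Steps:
$f{\left(y \right)} = \frac{1}{-4 + y}$ ($f{\left(y \right)} = \frac{5 - 4}{-4 + y} = 1 \frac{1}{-4 + y} = \frac{1}{-4 + y}$)
$F{\left(h \right)} = 1$ ($F{\left(h \right)} = \frac{1}{-4 + 5} = 1^{-1} = 1$)
$- 53 \left(157 + F{\left(3 \right)}\right) = - 53 \left(157 + 1\right) = \left(-53\right) 158 = -8374$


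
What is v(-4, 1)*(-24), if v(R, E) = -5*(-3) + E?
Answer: -384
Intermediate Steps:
v(R, E) = 15 + E
v(-4, 1)*(-24) = (15 + 1)*(-24) = 16*(-24) = -384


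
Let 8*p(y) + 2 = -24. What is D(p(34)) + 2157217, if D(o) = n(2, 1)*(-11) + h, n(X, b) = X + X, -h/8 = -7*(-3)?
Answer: 2157005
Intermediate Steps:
h = -168 (h = -(-56)*(-3) = -8*21 = -168)
p(y) = -13/4 (p(y) = -1/4 + (1/8)*(-24) = -1/4 - 3 = -13/4)
n(X, b) = 2*X
D(o) = -212 (D(o) = (2*2)*(-11) - 168 = 4*(-11) - 168 = -44 - 168 = -212)
D(p(34)) + 2157217 = -212 + 2157217 = 2157005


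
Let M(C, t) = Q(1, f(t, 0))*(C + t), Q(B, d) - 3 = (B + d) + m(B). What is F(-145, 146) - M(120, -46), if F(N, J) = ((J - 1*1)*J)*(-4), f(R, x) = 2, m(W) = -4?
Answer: -84828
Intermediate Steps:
Q(B, d) = -1 + B + d (Q(B, d) = 3 + ((B + d) - 4) = 3 + (-4 + B + d) = -1 + B + d)
F(N, J) = -4*J*(-1 + J) (F(N, J) = ((J - 1)*J)*(-4) = ((-1 + J)*J)*(-4) = (J*(-1 + J))*(-4) = -4*J*(-1 + J))
M(C, t) = 2*C + 2*t (M(C, t) = (-1 + 1 + 2)*(C + t) = 2*(C + t) = 2*C + 2*t)
F(-145, 146) - M(120, -46) = 4*146*(1 - 1*146) - (2*120 + 2*(-46)) = 4*146*(1 - 146) - (240 - 92) = 4*146*(-145) - 1*148 = -84680 - 148 = -84828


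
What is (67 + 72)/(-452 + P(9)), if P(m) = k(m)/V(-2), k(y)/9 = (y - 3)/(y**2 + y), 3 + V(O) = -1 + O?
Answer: -1390/4521 ≈ -0.30745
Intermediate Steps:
V(O) = -4 + O (V(O) = -3 + (-1 + O) = -4 + O)
k(y) = 9*(-3 + y)/(y + y**2) (k(y) = 9*((y - 3)/(y**2 + y)) = 9*((-3 + y)/(y + y**2)) = 9*(-3 + y)/(y + y**2))
P(m) = -3*(-3 + m)/(2*m*(1 + m)) (P(m) = (9*(-3 + m)/(m*(1 + m)))/(-4 - 2) = (9*(-3 + m)/(m*(1 + m)))/(-6) = (9*(-3 + m)/(m*(1 + m)))*(-1/6) = -3*(-3 + m)/(2*m*(1 + m)))
(67 + 72)/(-452 + P(9)) = (67 + 72)/(-452 + (3/2)*(3 - 1*9)/(9*(1 + 9))) = 139/(-452 + (3/2)*(1/9)*(3 - 9)/10) = 139/(-452 + (3/2)*(1/9)*(1/10)*(-6)) = 139/(-452 - 1/10) = 139/(-4521/10) = 139*(-10/4521) = -1390/4521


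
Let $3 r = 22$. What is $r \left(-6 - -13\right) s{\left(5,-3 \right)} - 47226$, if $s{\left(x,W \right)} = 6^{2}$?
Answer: $-45378$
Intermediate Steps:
$s{\left(x,W \right)} = 36$
$r = \frac{22}{3}$ ($r = \frac{1}{3} \cdot 22 = \frac{22}{3} \approx 7.3333$)
$r \left(-6 - -13\right) s{\left(5,-3 \right)} - 47226 = \frac{22 \left(-6 - -13\right)}{3} \cdot 36 - 47226 = \frac{22 \left(-6 + 13\right)}{3} \cdot 36 - 47226 = \frac{22}{3} \cdot 7 \cdot 36 - 47226 = \frac{154}{3} \cdot 36 - 47226 = 1848 - 47226 = -45378$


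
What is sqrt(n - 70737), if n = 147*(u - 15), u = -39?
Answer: 5*I*sqrt(3147) ≈ 280.49*I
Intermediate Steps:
n = -7938 (n = 147*(-39 - 15) = 147*(-54) = -7938)
sqrt(n - 70737) = sqrt(-7938 - 70737) = sqrt(-78675) = 5*I*sqrt(3147)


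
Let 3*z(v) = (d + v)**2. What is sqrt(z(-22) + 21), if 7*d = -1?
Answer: 2*sqrt(20334)/21 ≈ 13.581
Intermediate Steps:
d = -1/7 (d = (1/7)*(-1) = -1/7 ≈ -0.14286)
z(v) = (-1/7 + v)**2/3
sqrt(z(-22) + 21) = sqrt((-1 + 7*(-22))**2/147 + 21) = sqrt((-1 - 154)**2/147 + 21) = sqrt((1/147)*(-155)**2 + 21) = sqrt((1/147)*24025 + 21) = sqrt(24025/147 + 21) = sqrt(27112/147) = 2*sqrt(20334)/21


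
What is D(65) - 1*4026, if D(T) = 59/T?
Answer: -261631/65 ≈ -4025.1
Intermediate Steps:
D(65) - 1*4026 = 59/65 - 1*4026 = 59*(1/65) - 4026 = 59/65 - 4026 = -261631/65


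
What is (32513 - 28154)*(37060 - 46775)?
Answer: -42347685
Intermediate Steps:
(32513 - 28154)*(37060 - 46775) = 4359*(-9715) = -42347685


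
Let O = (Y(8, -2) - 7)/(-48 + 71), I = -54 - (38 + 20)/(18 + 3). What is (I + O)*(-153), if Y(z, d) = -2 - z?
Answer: 1416423/161 ≈ 8797.7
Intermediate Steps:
I = -1192/21 (I = -54 - 58/21 = -1192/21 ≈ -56.762)
O = -17/23 (O = ((-2 - 1*8) - 7)/(-48 + 71) = ((-2 - 8) - 7)/23 = (-10 - 7)*(1/23) = -17*1/23 = -17/23 ≈ -0.73913)
(I + O)*(-153) = (-1192/21 - 17/23)*(-153) = -27773/483*(-153) = 1416423/161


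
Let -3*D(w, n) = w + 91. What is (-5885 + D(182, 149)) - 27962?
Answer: -33938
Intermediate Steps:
D(w, n) = -91/3 - w/3 (D(w, n) = -(w + 91)/3 = -(91 + w)/3 = -91/3 - w/3)
(-5885 + D(182, 149)) - 27962 = (-5885 + (-91/3 - 1/3*182)) - 27962 = (-5885 + (-91/3 - 182/3)) - 27962 = (-5885 - 91) - 27962 = -5976 - 27962 = -33938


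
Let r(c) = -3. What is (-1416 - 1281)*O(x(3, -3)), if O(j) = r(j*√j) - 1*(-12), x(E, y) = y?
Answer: -24273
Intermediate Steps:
O(j) = 9 (O(j) = -3 - 1*(-12) = -3 + 12 = 9)
(-1416 - 1281)*O(x(3, -3)) = (-1416 - 1281)*9 = -2697*9 = -24273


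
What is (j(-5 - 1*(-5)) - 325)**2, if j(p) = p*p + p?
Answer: 105625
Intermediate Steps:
j(p) = p + p**2 (j(p) = p**2 + p = p + p**2)
(j(-5 - 1*(-5)) - 325)**2 = ((-5 - 1*(-5))*(1 + (-5 - 1*(-5))) - 325)**2 = ((-5 + 5)*(1 + (-5 + 5)) - 325)**2 = (0*(1 + 0) - 325)**2 = (0*1 - 325)**2 = (0 - 325)**2 = (-325)**2 = 105625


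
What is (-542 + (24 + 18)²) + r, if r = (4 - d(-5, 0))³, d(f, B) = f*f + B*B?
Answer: -8039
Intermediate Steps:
d(f, B) = B² + f² (d(f, B) = f² + B² = B² + f²)
r = -9261 (r = (4 - (0² + (-5)²))³ = (4 - (0 + 25))³ = (4 - 1*25)³ = (4 - 25)³ = (-21)³ = -9261)
(-542 + (24 + 18)²) + r = (-542 + (24 + 18)²) - 9261 = (-542 + 42²) - 9261 = (-542 + 1764) - 9261 = 1222 - 9261 = -8039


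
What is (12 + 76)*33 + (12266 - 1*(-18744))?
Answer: 33914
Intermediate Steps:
(12 + 76)*33 + (12266 - 1*(-18744)) = 88*33 + (12266 + 18744) = 2904 + 31010 = 33914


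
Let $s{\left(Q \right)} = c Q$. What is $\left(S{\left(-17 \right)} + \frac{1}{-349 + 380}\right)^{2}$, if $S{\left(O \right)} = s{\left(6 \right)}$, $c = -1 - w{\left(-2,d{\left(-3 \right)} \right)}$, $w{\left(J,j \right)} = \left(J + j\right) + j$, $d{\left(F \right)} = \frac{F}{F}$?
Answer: $\frac{34225}{961} \approx 35.614$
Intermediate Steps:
$d{\left(F \right)} = 1$
$w{\left(J,j \right)} = J + 2 j$
$c = -1$ ($c = -1 - \left(-2 + 2 \cdot 1\right) = -1 - \left(-2 + 2\right) = -1 - 0 = -1 + 0 = -1$)
$s{\left(Q \right)} = - Q$
$S{\left(O \right)} = -6$ ($S{\left(O \right)} = \left(-1\right) 6 = -6$)
$\left(S{\left(-17 \right)} + \frac{1}{-349 + 380}\right)^{2} = \left(-6 + \frac{1}{-349 + 380}\right)^{2} = \left(-6 + \frac{1}{31}\right)^{2} = \left(- \frac{185}{31}\right)^{2} = \frac{34225}{961}$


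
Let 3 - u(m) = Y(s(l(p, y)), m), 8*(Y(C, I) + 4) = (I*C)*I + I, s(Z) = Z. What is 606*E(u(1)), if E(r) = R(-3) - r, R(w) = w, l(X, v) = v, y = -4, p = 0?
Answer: -25149/4 ≈ -6287.3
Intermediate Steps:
Y(C, I) = -4 + I/8 + C*I**2/8 (Y(C, I) = -4 + ((I*C)*I + I)/8 = -4 + ((C*I)*I + I)/8 = -4 + (C*I**2 + I)/8 = -4 + (I + C*I**2)/8 = -4 + (I/8 + C*I**2/8) = -4 + I/8 + C*I**2/8)
u(m) = 7 + m**2/2 - m/8 (u(m) = 3 - (-4 + m/8 + (1/8)*(-4)*m**2) = 3 - (-4 + m/8 - m**2/2) = 3 - (-4 - m**2/2 + m/8) = 3 + (4 + m**2/2 - m/8) = 7 + m**2/2 - m/8)
E(r) = -3 - r
606*E(u(1)) = 606*(-3 - (7 + (1/2)*1**2 - 1/8*1)) = 606*(-3 - (7 + (1/2)*1 - 1/8)) = 606*(-3 - (7 + 1/2 - 1/8)) = 606*(-3 - 1*59/8) = 606*(-3 - 59/8) = 606*(-83/8) = -25149/4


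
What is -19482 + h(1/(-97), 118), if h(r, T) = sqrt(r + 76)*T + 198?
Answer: -19284 + 1062*sqrt(8827)/97 ≈ -18255.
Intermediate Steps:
h(r, T) = 198 + T*sqrt(76 + r) (h(r, T) = sqrt(76 + r)*T + 198 = T*sqrt(76 + r) + 198 = 198 + T*sqrt(76 + r))
-19482 + h(1/(-97), 118) = -19482 + (198 + 118*sqrt(76 + 1/(-97))) = -19482 + (198 + 118*sqrt(76 - 1/97)) = -19482 + (198 + 118*sqrt(7371/97)) = -19482 + (198 + 118*(9*sqrt(8827)/97)) = -19482 + (198 + 1062*sqrt(8827)/97) = -19284 + 1062*sqrt(8827)/97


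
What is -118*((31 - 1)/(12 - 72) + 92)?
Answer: -10797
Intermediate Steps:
-118*((31 - 1)/(12 - 72) + 92) = -118*(30/(-60) + 92) = -118*(30*(-1/60) + 92) = -118*(-½ + 92) = -118*183/2 = -10797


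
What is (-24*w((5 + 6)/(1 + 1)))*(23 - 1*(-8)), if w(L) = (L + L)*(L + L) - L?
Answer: -85932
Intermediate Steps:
w(L) = -L + 4*L² (w(L) = (2*L)*(2*L) - L = 4*L² - L = -L + 4*L²)
(-24*w((5 + 6)/(1 + 1)))*(23 - 1*(-8)) = (-24*(5 + 6)/(1 + 1)*(-1 + 4*((5 + 6)/(1 + 1))))*(23 - 1*(-8)) = (-24*11/2*(-1 + 4*(11/2)))*(23 + 8) = -24*11*(½)*(-1 + 4*(11*(½)))*31 = -132*(-1 + 4*(11/2))*31 = -132*(-1 + 22)*31 = -132*21*31 = -24*231/2*31 = -2772*31 = -85932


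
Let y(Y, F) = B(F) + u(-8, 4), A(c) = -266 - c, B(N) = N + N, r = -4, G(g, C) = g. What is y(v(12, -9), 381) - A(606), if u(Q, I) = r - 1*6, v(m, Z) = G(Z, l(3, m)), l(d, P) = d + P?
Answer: 1624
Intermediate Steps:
l(d, P) = P + d
v(m, Z) = Z
B(N) = 2*N
u(Q, I) = -10 (u(Q, I) = -4 - 1*6 = -4 - 6 = -10)
y(Y, F) = -10 + 2*F (y(Y, F) = 2*F - 10 = -10 + 2*F)
y(v(12, -9), 381) - A(606) = (-10 + 2*381) - (-266 - 1*606) = (-10 + 762) - (-266 - 606) = 752 - 1*(-872) = 752 + 872 = 1624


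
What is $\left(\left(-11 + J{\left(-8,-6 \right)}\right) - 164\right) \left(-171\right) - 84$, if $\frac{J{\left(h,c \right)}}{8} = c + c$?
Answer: $46257$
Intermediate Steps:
$J{\left(h,c \right)} = 16 c$ ($J{\left(h,c \right)} = 8 \left(c + c\right) = 8 \cdot 2 c = 16 c$)
$\left(\left(-11 + J{\left(-8,-6 \right)}\right) - 164\right) \left(-171\right) - 84 = \left(\left(-11 + 16 \left(-6\right)\right) - 164\right) \left(-171\right) - 84 = \left(\left(-11 - 96\right) - 164\right) \left(-171\right) - 84 = \left(-107 - 164\right) \left(-171\right) - 84 = \left(-271\right) \left(-171\right) - 84 = 46341 - 84 = 46257$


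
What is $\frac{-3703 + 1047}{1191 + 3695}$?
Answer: $- \frac{1328}{2443} \approx -0.54359$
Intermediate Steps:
$\frac{-3703 + 1047}{1191 + 3695} = - \frac{2656}{4886} = \left(-2656\right) \frac{1}{4886} = - \frac{1328}{2443}$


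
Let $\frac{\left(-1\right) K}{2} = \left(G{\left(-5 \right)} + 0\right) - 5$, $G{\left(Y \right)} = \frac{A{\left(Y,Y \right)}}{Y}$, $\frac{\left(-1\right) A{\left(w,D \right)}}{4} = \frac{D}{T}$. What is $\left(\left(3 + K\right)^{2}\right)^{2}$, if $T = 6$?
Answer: $\frac{3418801}{81} \approx 42207.0$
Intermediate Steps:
$A{\left(w,D \right)} = - \frac{2 D}{3}$ ($A{\left(w,D \right)} = - 4 \frac{D}{6} = - \frac{2 D}{3}$)
$G{\left(Y \right)} = - \frac{2}{3}$ ($G{\left(Y \right)} = \frac{\left(- \frac{2}{3}\right) Y}{Y} = - \frac{2}{3}$)
$K = \frac{34}{3}$ ($K = - 2 \left(\left(- \frac{2}{3} + 0\right) - 5\right) = - 2 \left(- \frac{2}{3} - 5\right) = \left(-2\right) \left(- \frac{17}{3}\right) = \frac{34}{3} \approx 11.333$)
$\left(\left(3 + K\right)^{2}\right)^{2} = \left(\left(3 + \frac{34}{3}\right)^{2}\right)^{2} = \left(\left(\frac{43}{3}\right)^{2}\right)^{2} = \left(\frac{1849}{9}\right)^{2} = \frac{3418801}{81}$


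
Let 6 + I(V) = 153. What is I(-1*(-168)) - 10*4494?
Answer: -44793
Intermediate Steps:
I(V) = 147 (I(V) = -6 + 153 = 147)
I(-1*(-168)) - 10*4494 = 147 - 10*4494 = 147 - 1*44940 = 147 - 44940 = -44793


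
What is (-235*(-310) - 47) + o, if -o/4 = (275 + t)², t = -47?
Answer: -135133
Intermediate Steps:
o = -207936 (o = -4*(275 - 47)² = -4*228² = -4*51984 = -207936)
(-235*(-310) - 47) + o = (-235*(-310) - 47) - 207936 = (72850 - 47) - 207936 = 72803 - 207936 = -135133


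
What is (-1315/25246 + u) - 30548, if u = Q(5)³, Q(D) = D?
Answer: -768060373/25246 ≈ -30423.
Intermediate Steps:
u = 125 (u = 5³ = 125)
(-1315/25246 + u) - 30548 = (-1315/25246 + 125) - 30548 = 3154435/25246 - 30548 = -768060373/25246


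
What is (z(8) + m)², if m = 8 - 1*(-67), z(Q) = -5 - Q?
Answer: 3844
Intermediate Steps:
m = 75 (m = 8 + 67 = 75)
(z(8) + m)² = ((-5 - 1*8) + 75)² = ((-5 - 8) + 75)² = (-13 + 75)² = 62² = 3844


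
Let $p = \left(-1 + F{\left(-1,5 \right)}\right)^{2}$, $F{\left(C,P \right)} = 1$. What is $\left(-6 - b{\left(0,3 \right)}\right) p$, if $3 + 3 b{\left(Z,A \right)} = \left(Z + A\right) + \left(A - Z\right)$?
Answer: $0$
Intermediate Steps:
$b{\left(Z,A \right)} = -1 + \frac{2 A}{3}$ ($b{\left(Z,A \right)} = -1 + \frac{\left(Z + A\right) + \left(A - Z\right)}{3} = -1 + \frac{\left(A + Z\right) + \left(A - Z\right)}{3} = -1 + \frac{2 A}{3}$)
$p = 0$ ($p = \left(-1 + 1\right)^{2} = 0^{2} = 0$)
$\left(-6 - b{\left(0,3 \right)}\right) p = \left(-6 - \left(-1 + \frac{2}{3} \cdot 3\right)\right) 0 = \left(-6 - \left(-1 + 2\right)\right) 0 = \left(-6 - 1\right) 0 = \left(-7\right) 0 = 0$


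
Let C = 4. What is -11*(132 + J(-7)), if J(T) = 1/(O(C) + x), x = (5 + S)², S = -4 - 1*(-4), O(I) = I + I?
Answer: -4357/3 ≈ -1452.3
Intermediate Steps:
O(I) = 2*I
S = 0 (S = -4 + 4 = 0)
x = 25 (x = (5 + 0)² = 5² = 25)
J(T) = 1/33 (J(T) = 1/(2*4 + 25) = 1/(8 + 25) = 1/33)
-11*(132 + J(-7)) = -11*(132 + 1/33) = -11*4357/33 = -4357/3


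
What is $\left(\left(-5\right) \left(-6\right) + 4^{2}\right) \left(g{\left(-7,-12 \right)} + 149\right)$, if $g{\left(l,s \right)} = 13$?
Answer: $7452$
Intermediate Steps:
$\left(\left(-5\right) \left(-6\right) + 4^{2}\right) \left(g{\left(-7,-12 \right)} + 149\right) = \left(\left(-5\right) \left(-6\right) + 4^{2}\right) \left(13 + 149\right) = \left(30 + 16\right) 162 = 46 \cdot 162 = 7452$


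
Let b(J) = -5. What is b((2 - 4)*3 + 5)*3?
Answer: -15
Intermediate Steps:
b((2 - 4)*3 + 5)*3 = -5*3 = -15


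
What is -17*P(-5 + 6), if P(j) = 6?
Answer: -102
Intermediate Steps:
-17*P(-5 + 6) = -17*6 = -102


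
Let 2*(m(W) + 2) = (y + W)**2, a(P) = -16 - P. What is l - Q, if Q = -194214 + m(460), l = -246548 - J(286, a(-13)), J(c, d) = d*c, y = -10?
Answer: -152724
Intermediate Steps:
m(W) = -2 + (-10 + W)**2/2
J(c, d) = c*d
l = -245690 (l = -246548 - 286*(-16 - 1*(-13)) = -246548 - 286*(-16 + 13) = -246548 - 286*(-3) = -246548 - 1*(-858) = -246548 + 858 = -245690)
Q = -92966 (Q = -194214 + (-2 + (-10 + 460)**2/2) = -194214 + (-2 + (1/2)*450**2) = -194214 + (-2 + (1/2)*202500) = -194214 + (-2 + 101250) = -194214 + 101248 = -92966)
l - Q = -245690 - 1*(-92966) = -245690 + 92966 = -152724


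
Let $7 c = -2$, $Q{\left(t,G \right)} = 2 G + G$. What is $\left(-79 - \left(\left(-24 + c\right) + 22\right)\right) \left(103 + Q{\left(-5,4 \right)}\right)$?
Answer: $- \frac{61755}{7} \approx -8822.1$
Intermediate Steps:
$Q{\left(t,G \right)} = 3 G$
$c = - \frac{2}{7}$ ($c = \frac{1}{7} \left(-2\right) = - \frac{2}{7} \approx -0.28571$)
$\left(-79 - \left(\left(-24 + c\right) + 22\right)\right) \left(103 + Q{\left(-5,4 \right)}\right) = \left(-79 - \left(\left(-24 - \frac{2}{7}\right) + 22\right)\right) \left(103 + 3 \cdot 4\right) = \left(-79 - \left(- \frac{170}{7} + 22\right)\right) \left(103 + 12\right) = \left(-79 - - \frac{16}{7}\right) 115 = \left(-79 + \frac{16}{7}\right) 115 = \left(- \frac{537}{7}\right) 115 = - \frac{61755}{7}$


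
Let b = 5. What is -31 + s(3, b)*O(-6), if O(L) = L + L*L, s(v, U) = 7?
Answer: 179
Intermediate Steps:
O(L) = L + L²
-31 + s(3, b)*O(-6) = -31 + 7*(-6*(1 - 6)) = -31 + 7*(-6*(-5)) = -31 + 7*30 = -31 + 210 = 179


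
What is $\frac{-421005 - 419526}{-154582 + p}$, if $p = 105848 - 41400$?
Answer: $\frac{49443}{5302} \approx 9.3253$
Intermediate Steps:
$p = 64448$
$\frac{-421005 - 419526}{-154582 + p} = \frac{-421005 - 419526}{-154582 + 64448} = - \frac{840531}{-90134} = \left(-840531\right) \left(- \frac{1}{90134}\right) = \frac{49443}{5302}$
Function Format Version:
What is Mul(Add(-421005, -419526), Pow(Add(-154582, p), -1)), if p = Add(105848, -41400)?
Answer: Rational(49443, 5302) ≈ 9.3253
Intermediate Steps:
p = 64448
Mul(Add(-421005, -419526), Pow(Add(-154582, p), -1)) = Mul(Add(-421005, -419526), Pow(Add(-154582, 64448), -1)) = Mul(-840531, Pow(-90134, -1)) = Mul(-840531, Rational(-1, 90134)) = Rational(49443, 5302)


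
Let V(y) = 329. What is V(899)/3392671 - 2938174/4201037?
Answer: -9966875581581/14252736399827 ≈ -0.69930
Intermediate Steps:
V(899)/3392671 - 2938174/4201037 = 329/3392671 - 2938174/4201037 = -9966875581581/14252736399827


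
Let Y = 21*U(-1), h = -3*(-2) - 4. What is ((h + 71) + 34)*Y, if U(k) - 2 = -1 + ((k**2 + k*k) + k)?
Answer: 4494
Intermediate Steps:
h = 2 (h = 6 - 4 = 2)
U(k) = 1 + k + 2*k**2 (U(k) = 2 + (-1 + ((k**2 + k*k) + k)) = 2 + (-1 + ((k**2 + k**2) + k)) = 2 + (-1 + (2*k**2 + k)) = 2 + (-1 + (k + 2*k**2)) = 2 + (-1 + k + 2*k**2) = 1 + k + 2*k**2)
Y = 42 (Y = 21*(1 - 1 + 2*(-1)**2) = 21*(1 - 1 + 2*1) = 21*(1 - 1 + 2) = 21*2 = 42)
((h + 71) + 34)*Y = ((2 + 71) + 34)*42 = (73 + 34)*42 = 107*42 = 4494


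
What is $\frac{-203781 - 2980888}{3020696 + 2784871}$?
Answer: $- \frac{3184669}{5805567} \approx -0.54855$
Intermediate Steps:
$\frac{-203781 - 2980888}{3020696 + 2784871} = - \frac{3184669}{5805567}$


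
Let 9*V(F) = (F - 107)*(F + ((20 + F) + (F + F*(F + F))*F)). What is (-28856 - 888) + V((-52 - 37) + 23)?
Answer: 98471708/9 ≈ 1.0941e+7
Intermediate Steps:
V(F) = (-107 + F)*(20 + 2*F + F*(F + 2*F**2))/9 (V(F) = ((F - 107)*(F + ((20 + F) + (F + F*(F + F))*F)))/9 = ((-107 + F)*(F + ((20 + F) + (F + F*(2*F))*F)))/9 = ((-107 + F)*(F + ((20 + F) + (F + 2*F**2)*F)))/9 = ((-107 + F)*(F + ((20 + F) + F*(F + 2*F**2))))/9 = ((-107 + F)*(F + (20 + F + F*(F + 2*F**2))))/9 = ((-107 + F)*(20 + 2*F + F*(F + 2*F**2)))/9 = (-107 + F)*(20 + 2*F + F*(F + 2*F**2))/9)
(-28856 - 888) + V((-52 - 37) + 23) = (-28856 - 888) + (-2140/9 - 194*((-52 - 37) + 23)/9 - 71*((-52 - 37) + 23)**3/3 - 35*((-52 - 37) + 23)**2/3 + 2*((-52 - 37) + 23)**4/9) = -29744 + (-2140/9 - 194*(-89 + 23)/9 - 71*(-89 + 23)**3/3 - 35*(-89 + 23)**2/3 + 2*(-89 + 23)**4/9) = -29744 + (-2140/9 - 194/9*(-66) - 71/3*(-66)**3 - 35/3*(-66)**2 + (2/9)*(-66)**4) = -29744 + (-2140/9 + 4268/3 - 71/3*(-287496) - 35/3*4356 + (2/9)*18974736) = -29744 + (-2140/9 + 4268/3 + 6804072 - 50820 + 4216608) = -29744 + 98739404/9 = 98471708/9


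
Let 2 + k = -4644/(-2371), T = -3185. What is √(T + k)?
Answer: 7*I*√365411407/2371 ≈ 56.436*I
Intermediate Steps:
k = -98/2371 (k = -2 - 4644/(-2371) = -2 - 4644*(-1/2371) = -2 + 4644/2371 = -98/2371 ≈ -0.041333)
√(T + k) = √(-3185 - 98/2371) = √(-7551733/2371) = 7*I*√365411407/2371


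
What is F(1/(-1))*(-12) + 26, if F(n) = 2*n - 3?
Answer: 86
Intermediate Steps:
F(n) = -3 + 2*n
F(1/(-1))*(-12) + 26 = (-3 + 2/(-1))*(-12) + 26 = (-3 + 2*(-1))*(-12) + 26 = (-3 - 2)*(-12) + 26 = -5*(-12) + 26 = 60 + 26 = 86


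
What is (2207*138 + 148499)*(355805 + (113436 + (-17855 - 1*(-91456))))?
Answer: 245942710730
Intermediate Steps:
(2207*138 + 148499)*(355805 + (113436 + (-17855 - 1*(-91456)))) = (304566 + 148499)*(355805 + (113436 + (-17855 + 91456))) = 453065*(355805 + (113436 + 73601)) = 453065*(355805 + 187037) = 453065*542842 = 245942710730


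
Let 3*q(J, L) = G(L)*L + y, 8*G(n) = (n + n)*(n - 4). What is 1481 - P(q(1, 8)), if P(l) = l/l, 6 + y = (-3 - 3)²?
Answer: 1480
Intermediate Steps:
G(n) = n*(-4 + n)/4 (G(n) = ((n + n)*(n - 4))/8 = ((2*n)*(-4 + n))/8 = (2*n*(-4 + n))/8 = n*(-4 + n)/4)
y = 30 (y = -6 + (-3 - 3)² = -6 + (-6)² = -6 + 36 = 30)
q(J, L) = 10 + L²*(-4 + L)/12 (q(J, L) = ((L*(-4 + L)/4)*L + 30)/3 = (L²*(-4 + L)/4 + 30)/3 = (30 + L²*(-4 + L)/4)/3 = 10 + L²*(-4 + L)/12)
P(l) = 1
1481 - P(q(1, 8)) = 1481 - 1*1 = 1481 - 1 = 1480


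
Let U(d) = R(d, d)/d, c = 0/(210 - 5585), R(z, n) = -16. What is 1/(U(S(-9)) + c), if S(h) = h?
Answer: 9/16 ≈ 0.56250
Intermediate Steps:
c = 0 (c = 0/(-5375) = -1/5375*0 = 0)
U(d) = -16/d
1/(U(S(-9)) + c) = 1/(-16/(-9) + 0) = 1/(-16*(-1/9) + 0) = 1/(16/9 + 0) = 1/(16/9) = 9/16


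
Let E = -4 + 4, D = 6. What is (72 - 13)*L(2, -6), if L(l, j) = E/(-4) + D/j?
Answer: -59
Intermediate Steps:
E = 0
L(l, j) = 6/j (L(l, j) = 0/(-4) + 6/j = 0*(-¼) + 6/j = 0 + 6/j = 6/j)
(72 - 13)*L(2, -6) = (72 - 13)*(6/(-6)) = 59*(6*(-⅙)) = 59*(-1) = -59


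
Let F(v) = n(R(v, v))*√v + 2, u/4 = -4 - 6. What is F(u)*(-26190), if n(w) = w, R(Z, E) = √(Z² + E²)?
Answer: -52380 - 4190400*I*√5 ≈ -52380.0 - 9.37e+6*I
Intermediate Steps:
R(Z, E) = √(E² + Z²)
u = -40 (u = 4*(-4 - 6) = 4*(-10) = -40)
F(v) = 2 + √2*√v*√(v²) (F(v) = √(v² + v²)*√v + 2 = √(2*v²)*√v + 2 = (√2*√(v²))*√v + 2 = √2*√v*√(v²) + 2 = 2 + √2*√v*√(v²))
F(u)*(-26190) = (2 + √2*√(-40)*√((-40)²))*(-26190) = (2 + √2*(2*I*√10)*√1600)*(-26190) = (2 + √2*(2*I*√10)*40)*(-26190) = (2 + 160*I*√5)*(-26190) = -52380 - 4190400*I*√5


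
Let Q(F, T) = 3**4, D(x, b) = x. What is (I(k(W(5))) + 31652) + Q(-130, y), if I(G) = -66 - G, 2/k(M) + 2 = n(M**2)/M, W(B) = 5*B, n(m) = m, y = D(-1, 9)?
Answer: 728339/23 ≈ 31667.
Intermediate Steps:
y = -1
Q(F, T) = 81
k(M) = 2/(-2 + M) (k(M) = 2/(-2 + M**2/M) = 2/(-2 + M))
(I(k(W(5))) + 31652) + Q(-130, y) = ((-66 - 2/(-2 + 5*5)) + 31652) + 81 = ((-66 - 2/(-2 + 25)) + 31652) + 81 = ((-66 - 2/23) + 31652) + 81 = (-1520/23 + 31652) + 81 = 726476/23 + 81 = 728339/23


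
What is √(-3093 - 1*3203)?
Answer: 2*I*√1574 ≈ 79.347*I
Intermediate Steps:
√(-3093 - 1*3203) = √(-3093 - 3203) = √(-6296) = 2*I*√1574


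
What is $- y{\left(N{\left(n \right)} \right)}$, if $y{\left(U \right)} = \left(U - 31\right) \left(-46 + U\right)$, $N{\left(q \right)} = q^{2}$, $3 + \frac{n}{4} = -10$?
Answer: $-7104834$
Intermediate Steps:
$n = -52$ ($n = -12 + 4 \left(-10\right) = -12 - 40 = -52$)
$y{\left(U \right)} = \left(-46 + U\right) \left(-31 + U\right)$ ($y{\left(U \right)} = \left(-31 + U\right) \left(-46 + U\right) = \left(-46 + U\right) \left(-31 + U\right)$)
$- y{\left(N{\left(n \right)} \right)} = - (1426 + \left(\left(-52\right)^{2}\right)^{2} - 77 \left(-52\right)^{2}) = - (1426 + 2704^{2} - 208208) = - (1426 + 7311616 - 208208) = \left(-1\right) 7104834 = -7104834$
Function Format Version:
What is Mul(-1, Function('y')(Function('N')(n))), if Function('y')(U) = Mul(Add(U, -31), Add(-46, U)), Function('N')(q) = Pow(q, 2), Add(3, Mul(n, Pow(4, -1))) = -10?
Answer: -7104834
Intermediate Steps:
n = -52 (n = Add(-12, Mul(4, -10)) = Add(-12, -40) = -52)
Function('y')(U) = Mul(Add(-46, U), Add(-31, U)) (Function('y')(U) = Mul(Add(-31, U), Add(-46, U)) = Mul(Add(-46, U), Add(-31, U)))
Mul(-1, Function('y')(Function('N')(n))) = Mul(-1, Add(1426, Pow(Pow(-52, 2), 2), Mul(-77, Pow(-52, 2)))) = Mul(-1, Add(1426, Pow(2704, 2), Mul(-77, 2704))) = Mul(-1, Add(1426, 7311616, -208208)) = Mul(-1, 7104834) = -7104834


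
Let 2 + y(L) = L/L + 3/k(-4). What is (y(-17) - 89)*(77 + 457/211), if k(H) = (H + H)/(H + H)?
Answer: -1453248/211 ≈ -6887.4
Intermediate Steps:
k(H) = 1 (k(H) = (2*H)/((2*H)) = (2*H)*(1/(2*H)) = 1)
y(L) = 2 (y(L) = -2 + (L/L + 3/1) = -2 + (1 + 3*1) = -2 + (1 + 3) = -2 + 4 = 2)
(y(-17) - 89)*(77 + 457/211) = (2 - 89)*(77 + 457/211) = -87*(77 + 457*(1/211)) = -87*(77 + 457/211) = -87*16704/211 = -1453248/211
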